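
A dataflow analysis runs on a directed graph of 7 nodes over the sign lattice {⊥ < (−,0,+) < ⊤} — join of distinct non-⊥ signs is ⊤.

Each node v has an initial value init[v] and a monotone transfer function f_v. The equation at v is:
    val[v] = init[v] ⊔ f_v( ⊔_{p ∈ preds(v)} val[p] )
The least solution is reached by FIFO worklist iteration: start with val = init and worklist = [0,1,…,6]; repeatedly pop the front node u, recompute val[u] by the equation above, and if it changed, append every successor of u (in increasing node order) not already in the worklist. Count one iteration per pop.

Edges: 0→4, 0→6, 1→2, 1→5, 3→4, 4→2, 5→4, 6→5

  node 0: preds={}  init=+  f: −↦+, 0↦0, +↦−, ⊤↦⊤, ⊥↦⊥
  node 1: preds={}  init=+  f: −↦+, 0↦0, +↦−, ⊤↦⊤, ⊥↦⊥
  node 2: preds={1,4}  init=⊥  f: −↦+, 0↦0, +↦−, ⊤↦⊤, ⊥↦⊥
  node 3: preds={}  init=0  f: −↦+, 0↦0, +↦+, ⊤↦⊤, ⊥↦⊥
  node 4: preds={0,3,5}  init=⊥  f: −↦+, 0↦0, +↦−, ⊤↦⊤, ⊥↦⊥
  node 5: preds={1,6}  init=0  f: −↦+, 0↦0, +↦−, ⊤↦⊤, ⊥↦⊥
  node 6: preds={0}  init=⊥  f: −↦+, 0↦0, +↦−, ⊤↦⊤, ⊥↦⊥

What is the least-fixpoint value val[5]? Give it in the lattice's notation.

⊤

Worklist (10 pops):
  #1 pop 0: in=⊥ → + (no change)
  #2 pop 1: in=⊥ → + (no change)
  #3 pop 2: in=+ → − (was ⊥); enqueue []
  #4 pop 3: in=⊥ → 0 (no change)
  #5 pop 4: in=⊤ → ⊤ (was ⊥); enqueue [2]
  #6 pop 5: in=+ → ⊤ (was 0); enqueue [4]
  #7 pop 6: in=+ → − (was ⊥); enqueue [5]
  #8 pop 2: in=⊤ → ⊤ (was −); enqueue []
  #9 pop 4: in=⊤ → ⊤ (no change)
  #10 pop 5: in=⊤ → ⊤ (no change)

Fixpoint:
  val[0] = +
  val[1] = +
  val[2] = ⊤
  val[3] = 0
  val[4] = ⊤
  val[5] = ⊤
  val[6] = −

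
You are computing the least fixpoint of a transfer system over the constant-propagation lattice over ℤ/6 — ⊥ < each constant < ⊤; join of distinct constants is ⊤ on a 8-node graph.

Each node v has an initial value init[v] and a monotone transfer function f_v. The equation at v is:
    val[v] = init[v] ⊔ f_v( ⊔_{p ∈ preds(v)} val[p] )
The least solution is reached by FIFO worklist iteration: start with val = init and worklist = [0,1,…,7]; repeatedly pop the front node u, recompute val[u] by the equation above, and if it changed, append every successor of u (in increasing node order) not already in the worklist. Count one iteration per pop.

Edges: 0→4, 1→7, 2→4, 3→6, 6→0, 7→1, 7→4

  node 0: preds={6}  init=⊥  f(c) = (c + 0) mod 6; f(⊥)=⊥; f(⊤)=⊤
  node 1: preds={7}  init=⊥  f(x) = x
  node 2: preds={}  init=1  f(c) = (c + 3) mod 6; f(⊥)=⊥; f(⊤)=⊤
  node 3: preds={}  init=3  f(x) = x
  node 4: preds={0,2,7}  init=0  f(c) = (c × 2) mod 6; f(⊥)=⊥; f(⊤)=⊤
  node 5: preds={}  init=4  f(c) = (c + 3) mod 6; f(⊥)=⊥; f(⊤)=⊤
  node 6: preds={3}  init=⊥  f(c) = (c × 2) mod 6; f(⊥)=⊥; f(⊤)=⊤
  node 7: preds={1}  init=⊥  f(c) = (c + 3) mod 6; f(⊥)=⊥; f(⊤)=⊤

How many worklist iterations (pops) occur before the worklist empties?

Trace (10 dequeues):
  [1] u=0 | in ⊥ | out ⊥ | ==
  [2] u=1 | in ⊥ | out ⊥ | ==
  [3] u=2 | in ⊥ | out 1 | ==
  [4] u=3 | in ⊥ | out 3 | ==
  [5] u=4 | in 1 | out ⊤ | prev 0 | push {}
  [6] u=5 | in ⊥ | out 4 | ==
  [7] u=6 | in 3 | out 0 | prev ⊥ | push {0}
  [8] u=7 | in ⊥ | out ⊥ | ==
  [9] u=0 | in 0 | out 0 | prev ⊥ | push {4}
  [10] u=4 | in ⊤ | out ⊤ | ==

Converged values:
  [0] 0
  [1] ⊥
  [2] 1
  [3] 3
  [4] ⊤
  [5] 4
  [6] 0
  [7] ⊥

10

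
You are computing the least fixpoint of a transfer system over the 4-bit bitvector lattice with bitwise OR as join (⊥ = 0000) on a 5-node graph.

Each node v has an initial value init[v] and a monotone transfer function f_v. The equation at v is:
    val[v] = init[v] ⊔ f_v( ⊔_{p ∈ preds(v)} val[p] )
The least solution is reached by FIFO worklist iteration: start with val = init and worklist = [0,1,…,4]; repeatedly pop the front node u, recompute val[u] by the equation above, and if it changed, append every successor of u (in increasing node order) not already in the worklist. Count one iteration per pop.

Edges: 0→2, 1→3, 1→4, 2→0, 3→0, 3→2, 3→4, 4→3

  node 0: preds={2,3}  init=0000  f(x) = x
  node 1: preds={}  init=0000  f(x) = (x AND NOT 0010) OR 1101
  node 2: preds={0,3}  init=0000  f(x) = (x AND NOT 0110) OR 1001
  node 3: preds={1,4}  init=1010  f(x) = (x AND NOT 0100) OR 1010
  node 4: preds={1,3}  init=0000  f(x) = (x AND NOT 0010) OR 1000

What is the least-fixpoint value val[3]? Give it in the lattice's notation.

Iteration log — 8 steps:
  step 1. node 0  ⊔preds=1010  new=1010  old=0000  +wl: 
  step 2. node 1  ⊔preds=0000  new=1101  old=0000  +wl: 
  step 3. node 2  ⊔preds=1010  new=1001  old=0000  +wl: 0
  step 4. node 3  ⊔preds=1101  new=1011  old=1010  +wl: 2
  step 5. node 4  ⊔preds=1111  new=1101  old=0000  +wl: 3
  step 6. node 0  ⊔preds=1011  new=1011  old=1010  +wl: 
  step 7. node 2  ⊔preds=1011  new=1001  stable
  step 8. node 3  ⊔preds=1101  new=1011  stable

Least fixpoint reached:
  node 0: 1011
  node 1: 1101
  node 2: 1001
  node 3: 1011
  node 4: 1101

1011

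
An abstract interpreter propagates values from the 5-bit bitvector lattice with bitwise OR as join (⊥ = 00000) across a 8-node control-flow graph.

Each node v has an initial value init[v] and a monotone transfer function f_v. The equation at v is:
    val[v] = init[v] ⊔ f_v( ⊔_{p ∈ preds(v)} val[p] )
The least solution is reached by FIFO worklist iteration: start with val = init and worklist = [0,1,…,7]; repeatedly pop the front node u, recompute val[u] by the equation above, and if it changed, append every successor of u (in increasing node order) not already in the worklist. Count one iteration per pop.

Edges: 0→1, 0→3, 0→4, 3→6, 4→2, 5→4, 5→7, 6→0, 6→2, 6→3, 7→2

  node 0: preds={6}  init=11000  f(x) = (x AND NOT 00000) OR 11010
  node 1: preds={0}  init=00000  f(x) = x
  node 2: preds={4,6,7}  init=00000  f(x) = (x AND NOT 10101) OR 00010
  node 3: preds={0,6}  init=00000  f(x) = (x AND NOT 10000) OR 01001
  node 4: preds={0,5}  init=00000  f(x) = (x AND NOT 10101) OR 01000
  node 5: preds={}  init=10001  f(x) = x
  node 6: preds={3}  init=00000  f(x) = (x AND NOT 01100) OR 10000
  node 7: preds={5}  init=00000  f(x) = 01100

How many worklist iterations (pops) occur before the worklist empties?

Worklist (13 pops):
  #1 pop 0: in=00000 → 11010 (was 11000); enqueue []
  #2 pop 1: in=11010 → 11010 (was 00000); enqueue []
  #3 pop 2: in=00000 → 00010 (was 00000); enqueue []
  #4 pop 3: in=11010 → 01011 (was 00000); enqueue []
  #5 pop 4: in=11011 → 01010 (was 00000); enqueue [2]
  #6 pop 5: in=00000 → 10001 (no change)
  #7 pop 6: in=01011 → 10011 (was 00000); enqueue [0,3]
  #8 pop 7: in=10001 → 01100 (was 00000); enqueue []
  #9 pop 2: in=11111 → 01010 (was 00010); enqueue []
  #10 pop 0: in=10011 → 11011 (was 11010); enqueue [1,4]
  #11 pop 3: in=11011 → 01011 (no change)
  #12 pop 1: in=11011 → 11011 (was 11010); enqueue []
  #13 pop 4: in=11011 → 01010 (no change)

Fixpoint:
  val[0] = 11011
  val[1] = 11011
  val[2] = 01010
  val[3] = 01011
  val[4] = 01010
  val[5] = 10001
  val[6] = 10011
  val[7] = 01100

13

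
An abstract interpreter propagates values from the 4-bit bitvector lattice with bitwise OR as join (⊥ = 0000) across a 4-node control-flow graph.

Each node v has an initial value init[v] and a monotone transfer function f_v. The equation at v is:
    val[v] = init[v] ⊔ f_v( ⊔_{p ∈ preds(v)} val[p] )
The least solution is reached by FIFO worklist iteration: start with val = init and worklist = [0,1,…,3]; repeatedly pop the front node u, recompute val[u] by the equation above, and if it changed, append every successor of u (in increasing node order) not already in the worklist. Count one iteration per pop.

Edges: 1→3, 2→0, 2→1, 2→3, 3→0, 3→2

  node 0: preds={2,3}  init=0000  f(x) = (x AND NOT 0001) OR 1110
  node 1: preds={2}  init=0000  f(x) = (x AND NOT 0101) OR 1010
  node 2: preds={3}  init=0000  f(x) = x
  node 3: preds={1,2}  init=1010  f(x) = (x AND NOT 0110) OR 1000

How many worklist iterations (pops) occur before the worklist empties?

Worklist (6 pops):
  #1 pop 0: in=1010 → 1110 (was 0000); enqueue []
  #2 pop 1: in=0000 → 1010 (was 0000); enqueue []
  #3 pop 2: in=1010 → 1010 (was 0000); enqueue [0,1]
  #4 pop 3: in=1010 → 1010 (no change)
  #5 pop 0: in=1010 → 1110 (no change)
  #6 pop 1: in=1010 → 1010 (no change)

Fixpoint:
  val[0] = 1110
  val[1] = 1010
  val[2] = 1010
  val[3] = 1010

6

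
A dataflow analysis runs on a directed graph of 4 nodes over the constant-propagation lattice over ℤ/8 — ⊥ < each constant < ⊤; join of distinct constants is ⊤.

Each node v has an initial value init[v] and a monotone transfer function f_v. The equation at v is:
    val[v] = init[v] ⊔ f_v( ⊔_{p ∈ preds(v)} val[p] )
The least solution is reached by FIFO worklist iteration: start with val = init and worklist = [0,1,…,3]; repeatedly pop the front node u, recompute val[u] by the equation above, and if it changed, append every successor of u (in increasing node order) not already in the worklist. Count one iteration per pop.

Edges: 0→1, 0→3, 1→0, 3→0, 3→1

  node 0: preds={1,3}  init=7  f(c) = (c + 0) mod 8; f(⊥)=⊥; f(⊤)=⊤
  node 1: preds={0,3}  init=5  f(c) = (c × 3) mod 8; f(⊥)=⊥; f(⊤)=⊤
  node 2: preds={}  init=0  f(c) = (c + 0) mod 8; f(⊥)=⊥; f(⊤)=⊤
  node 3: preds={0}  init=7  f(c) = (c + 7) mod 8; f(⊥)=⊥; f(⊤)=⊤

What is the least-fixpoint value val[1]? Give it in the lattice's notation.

Trace (6 dequeues):
  [1] u=0 | in ⊤ | out ⊤ | prev 7 | push {}
  [2] u=1 | in ⊤ | out ⊤ | prev 5 | push {0}
  [3] u=2 | in ⊥ | out 0 | ==
  [4] u=3 | in ⊤ | out ⊤ | prev 7 | push {1}
  [5] u=0 | in ⊤ | out ⊤ | ==
  [6] u=1 | in ⊤ | out ⊤ | ==

Converged values:
  [0] ⊤
  [1] ⊤
  [2] 0
  [3] ⊤

⊤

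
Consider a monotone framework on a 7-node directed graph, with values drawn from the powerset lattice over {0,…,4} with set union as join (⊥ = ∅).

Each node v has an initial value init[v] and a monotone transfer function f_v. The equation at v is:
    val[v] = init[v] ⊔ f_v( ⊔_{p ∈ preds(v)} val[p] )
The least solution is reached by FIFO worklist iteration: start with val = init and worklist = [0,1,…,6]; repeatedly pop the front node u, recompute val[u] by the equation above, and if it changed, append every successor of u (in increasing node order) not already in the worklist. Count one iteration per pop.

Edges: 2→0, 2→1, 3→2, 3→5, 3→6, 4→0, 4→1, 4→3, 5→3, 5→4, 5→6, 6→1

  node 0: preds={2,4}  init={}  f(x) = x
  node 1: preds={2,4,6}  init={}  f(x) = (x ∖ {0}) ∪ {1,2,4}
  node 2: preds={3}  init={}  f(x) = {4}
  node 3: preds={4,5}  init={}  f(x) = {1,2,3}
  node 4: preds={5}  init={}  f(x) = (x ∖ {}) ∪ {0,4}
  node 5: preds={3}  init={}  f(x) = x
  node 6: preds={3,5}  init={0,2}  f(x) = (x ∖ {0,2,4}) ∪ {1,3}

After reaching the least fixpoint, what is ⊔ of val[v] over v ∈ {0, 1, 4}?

Trace (15 dequeues):
  [1] u=0 | in {} | out {} | ==
  [2] u=1 | in {0,2} | out {1,2,4} | prev {} | push {}
  [3] u=2 | in {} | out {4} | prev {} | push {0,1}
  [4] u=3 | in {} | out {1,2,3} | prev {} | push {2}
  [5] u=4 | in {} | out {0,4} | prev {} | push {3}
  [6] u=5 | in {1,2,3} | out {1,2,3} | prev {} | push {4}
  [7] u=6 | in {1,2,3} | out {0,1,2,3} | prev {0,2} | push {}
  [8] u=0 | in {0,4} | out {0,4} | prev {} | push {}
  [9] u=1 | in {0,1,2,3,4} | out {1,2,3,4} | prev {1,2,4} | push {}
  [10] u=2 | in {1,2,3} | out {4} | ==
  [11] u=3 | in {0,1,2,3,4} | out {1,2,3} | ==
  [12] u=4 | in {1,2,3} | out {0,1,2,3,4} | prev {0,4} | push {0,1,3}
  [13] u=0 | in {0,1,2,3,4} | out {0,1,2,3,4} | prev {0,4} | push {}
  [14] u=1 | in {0,1,2,3,4} | out {1,2,3,4} | ==
  [15] u=3 | in {0,1,2,3,4} | out {1,2,3} | ==

Converged values:
  [0] {0,1,2,3,4}
  [1] {1,2,3,4}
  [2] {4}
  [3] {1,2,3}
  [4] {0,1,2,3,4}
  [5] {1,2,3}
  [6] {0,1,2,3}

{0,1,2,3,4}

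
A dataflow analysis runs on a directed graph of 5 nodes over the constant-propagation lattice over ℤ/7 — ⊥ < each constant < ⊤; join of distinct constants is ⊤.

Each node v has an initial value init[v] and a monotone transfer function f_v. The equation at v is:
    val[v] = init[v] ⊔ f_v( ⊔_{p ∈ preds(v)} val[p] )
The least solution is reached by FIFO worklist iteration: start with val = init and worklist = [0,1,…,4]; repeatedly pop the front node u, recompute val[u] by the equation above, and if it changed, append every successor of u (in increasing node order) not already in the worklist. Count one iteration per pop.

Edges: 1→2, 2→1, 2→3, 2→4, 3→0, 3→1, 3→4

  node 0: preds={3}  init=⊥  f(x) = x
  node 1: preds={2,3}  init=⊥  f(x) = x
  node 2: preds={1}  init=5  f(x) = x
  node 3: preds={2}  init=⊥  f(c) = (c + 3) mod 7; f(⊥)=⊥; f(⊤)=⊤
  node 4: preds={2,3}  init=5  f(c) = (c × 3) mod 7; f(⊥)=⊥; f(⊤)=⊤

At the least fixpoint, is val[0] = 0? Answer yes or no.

no

Worklist (13 pops):
  #1 pop 0: in=⊥ → ⊥ (no change)
  #2 pop 1: in=5 → 5 (was ⊥); enqueue []
  #3 pop 2: in=5 → 5 (no change)
  #4 pop 3: in=5 → 1 (was ⊥); enqueue [0,1]
  #5 pop 4: in=⊤ → ⊤ (was 5); enqueue []
  #6 pop 0: in=1 → 1 (was ⊥); enqueue []
  #7 pop 1: in=⊤ → ⊤ (was 5); enqueue [2]
  #8 pop 2: in=⊤ → ⊤ (was 5); enqueue [1,3,4]
  #9 pop 1: in=⊤ → ⊤ (no change)
  #10 pop 3: in=⊤ → ⊤ (was 1); enqueue [0,1]
  #11 pop 4: in=⊤ → ⊤ (no change)
  #12 pop 0: in=⊤ → ⊤ (was 1); enqueue []
  #13 pop 1: in=⊤ → ⊤ (no change)

Fixpoint:
  val[0] = ⊤
  val[1] = ⊤
  val[2] = ⊤
  val[3] = ⊤
  val[4] = ⊤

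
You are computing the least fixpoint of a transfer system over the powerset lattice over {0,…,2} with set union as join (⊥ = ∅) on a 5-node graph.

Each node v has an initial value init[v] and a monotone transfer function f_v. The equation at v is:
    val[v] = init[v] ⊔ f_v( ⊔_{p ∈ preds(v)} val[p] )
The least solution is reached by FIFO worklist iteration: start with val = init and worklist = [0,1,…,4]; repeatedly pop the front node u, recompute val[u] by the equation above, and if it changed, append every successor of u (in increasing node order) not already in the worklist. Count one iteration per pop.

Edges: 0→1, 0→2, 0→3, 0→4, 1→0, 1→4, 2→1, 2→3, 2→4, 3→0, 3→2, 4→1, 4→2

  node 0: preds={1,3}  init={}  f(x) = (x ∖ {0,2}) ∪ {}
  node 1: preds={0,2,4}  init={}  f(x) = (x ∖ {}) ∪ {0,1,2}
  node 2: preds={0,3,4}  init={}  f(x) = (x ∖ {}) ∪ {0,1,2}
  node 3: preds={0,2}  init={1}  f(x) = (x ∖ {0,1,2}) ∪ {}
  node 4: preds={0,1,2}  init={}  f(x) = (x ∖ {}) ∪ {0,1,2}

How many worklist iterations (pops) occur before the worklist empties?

8

Trace (8 dequeues):
  [1] u=0 | in {1} | out {1} | prev {} | push {}
  [2] u=1 | in {1} | out {0,1,2} | prev {} | push {0}
  [3] u=2 | in {1} | out {0,1,2} | prev {} | push {1}
  [4] u=3 | in {0,1,2} | out {1} | ==
  [5] u=4 | in {0,1,2} | out {0,1,2} | prev {} | push {2}
  [6] u=0 | in {0,1,2} | out {1} | ==
  [7] u=1 | in {0,1,2} | out {0,1,2} | ==
  [8] u=2 | in {0,1,2} | out {0,1,2} | ==

Converged values:
  [0] {1}
  [1] {0,1,2}
  [2] {0,1,2}
  [3] {1}
  [4] {0,1,2}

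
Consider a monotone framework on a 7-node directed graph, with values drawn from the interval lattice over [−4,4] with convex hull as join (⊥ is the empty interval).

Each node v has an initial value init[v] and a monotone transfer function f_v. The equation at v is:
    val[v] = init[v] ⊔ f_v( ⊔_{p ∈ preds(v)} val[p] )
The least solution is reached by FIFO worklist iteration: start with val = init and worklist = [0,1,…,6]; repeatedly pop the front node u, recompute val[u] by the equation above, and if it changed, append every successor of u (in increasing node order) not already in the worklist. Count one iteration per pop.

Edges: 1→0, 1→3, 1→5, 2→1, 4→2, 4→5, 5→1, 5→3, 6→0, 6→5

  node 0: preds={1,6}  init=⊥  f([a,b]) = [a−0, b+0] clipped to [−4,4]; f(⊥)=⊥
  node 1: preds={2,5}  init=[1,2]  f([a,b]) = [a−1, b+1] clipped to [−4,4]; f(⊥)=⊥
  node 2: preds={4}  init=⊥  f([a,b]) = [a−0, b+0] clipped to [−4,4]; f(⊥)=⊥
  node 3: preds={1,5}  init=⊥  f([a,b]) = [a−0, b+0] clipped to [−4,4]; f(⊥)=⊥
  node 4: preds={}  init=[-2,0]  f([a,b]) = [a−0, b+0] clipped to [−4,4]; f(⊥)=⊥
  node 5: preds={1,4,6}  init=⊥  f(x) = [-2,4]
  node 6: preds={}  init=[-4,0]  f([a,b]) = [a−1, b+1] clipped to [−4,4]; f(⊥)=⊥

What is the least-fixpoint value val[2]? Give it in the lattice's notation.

Worklist (11 pops):
  #1 pop 0: in=[-4,2] → [-4,2] (was ⊥); enqueue []
  #2 pop 1: in=⊥ → [1,2] (no change)
  #3 pop 2: in=[-2,0] → [-2,0] (was ⊥); enqueue [1]
  #4 pop 3: in=[1,2] → [1,2] (was ⊥); enqueue []
  #5 pop 4: in=⊥ → [-2,0] (no change)
  #6 pop 5: in=[-4,2] → [-2,4] (was ⊥); enqueue [3]
  #7 pop 6: in=⊥ → [-4,0] (no change)
  #8 pop 1: in=[-2,4] → [-3,4] (was [1,2]); enqueue [0,5]
  #9 pop 3: in=[-3,4] → [-3,4] (was [1,2]); enqueue []
  #10 pop 0: in=[-4,4] → [-4,4] (was [-4,2]); enqueue []
  #11 pop 5: in=[-4,4] → [-2,4] (no change)

Fixpoint:
  val[0] = [-4,4]
  val[1] = [-3,4]
  val[2] = [-2,0]
  val[3] = [-3,4]
  val[4] = [-2,0]
  val[5] = [-2,4]
  val[6] = [-4,0]

[-2,0]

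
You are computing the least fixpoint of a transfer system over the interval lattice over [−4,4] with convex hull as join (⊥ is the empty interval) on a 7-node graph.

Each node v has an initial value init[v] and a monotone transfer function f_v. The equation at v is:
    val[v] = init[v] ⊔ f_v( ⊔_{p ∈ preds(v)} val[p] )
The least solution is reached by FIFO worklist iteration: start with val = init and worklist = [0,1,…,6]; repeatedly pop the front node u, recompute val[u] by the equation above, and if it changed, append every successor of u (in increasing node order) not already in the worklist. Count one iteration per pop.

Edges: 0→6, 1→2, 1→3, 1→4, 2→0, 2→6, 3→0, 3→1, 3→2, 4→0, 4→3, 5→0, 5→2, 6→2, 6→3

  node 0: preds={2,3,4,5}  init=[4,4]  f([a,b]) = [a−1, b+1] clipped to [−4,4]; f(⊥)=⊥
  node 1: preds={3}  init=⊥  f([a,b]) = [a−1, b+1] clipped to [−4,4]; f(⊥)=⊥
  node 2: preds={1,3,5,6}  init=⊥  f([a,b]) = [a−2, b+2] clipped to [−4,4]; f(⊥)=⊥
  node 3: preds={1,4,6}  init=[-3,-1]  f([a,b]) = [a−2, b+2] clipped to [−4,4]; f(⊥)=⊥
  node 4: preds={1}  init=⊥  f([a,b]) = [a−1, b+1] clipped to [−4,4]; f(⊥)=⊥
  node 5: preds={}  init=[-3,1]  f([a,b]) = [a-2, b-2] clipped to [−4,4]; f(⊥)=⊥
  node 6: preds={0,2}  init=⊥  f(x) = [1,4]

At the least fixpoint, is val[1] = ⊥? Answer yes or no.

Worklist (18 pops):
  #1 pop 0: in=[-3,1] → [-4,4] (was [4,4]); enqueue []
  #2 pop 1: in=[-3,-1] → [-4,0] (was ⊥); enqueue []
  #3 pop 2: in=[-4,1] → [-4,3] (was ⊥); enqueue [0]
  #4 pop 3: in=[-4,0] → [-4,2] (was [-3,-1]); enqueue [1,2]
  #5 pop 4: in=[-4,0] → [-4,1] (was ⊥); enqueue [3]
  #6 pop 5: in=⊥ → [-3,1] (no change)
  #7 pop 6: in=[-4,4] → [1,4] (was ⊥); enqueue []
  #8 pop 0: in=[-4,3] → [-4,4] (no change)
  #9 pop 1: in=[-4,2] → [-4,3] (was [-4,0]); enqueue [4]
  #10 pop 2: in=[-4,4] → [-4,4] (was [-4,3]); enqueue [0,6]
  #11 pop 3: in=[-4,4] → [-4,4] (was [-4,2]); enqueue [1,2]
  #12 pop 4: in=[-4,3] → [-4,4] (was [-4,1]); enqueue [3]
  #13 pop 0: in=[-4,4] → [-4,4] (no change)
  #14 pop 6: in=[-4,4] → [1,4] (no change)
  #15 pop 1: in=[-4,4] → [-4,4] (was [-4,3]); enqueue [4]
  #16 pop 2: in=[-4,4] → [-4,4] (no change)
  #17 pop 3: in=[-4,4] → [-4,4] (no change)
  #18 pop 4: in=[-4,4] → [-4,4] (no change)

Fixpoint:
  val[0] = [-4,4]
  val[1] = [-4,4]
  val[2] = [-4,4]
  val[3] = [-4,4]
  val[4] = [-4,4]
  val[5] = [-3,1]
  val[6] = [1,4]

no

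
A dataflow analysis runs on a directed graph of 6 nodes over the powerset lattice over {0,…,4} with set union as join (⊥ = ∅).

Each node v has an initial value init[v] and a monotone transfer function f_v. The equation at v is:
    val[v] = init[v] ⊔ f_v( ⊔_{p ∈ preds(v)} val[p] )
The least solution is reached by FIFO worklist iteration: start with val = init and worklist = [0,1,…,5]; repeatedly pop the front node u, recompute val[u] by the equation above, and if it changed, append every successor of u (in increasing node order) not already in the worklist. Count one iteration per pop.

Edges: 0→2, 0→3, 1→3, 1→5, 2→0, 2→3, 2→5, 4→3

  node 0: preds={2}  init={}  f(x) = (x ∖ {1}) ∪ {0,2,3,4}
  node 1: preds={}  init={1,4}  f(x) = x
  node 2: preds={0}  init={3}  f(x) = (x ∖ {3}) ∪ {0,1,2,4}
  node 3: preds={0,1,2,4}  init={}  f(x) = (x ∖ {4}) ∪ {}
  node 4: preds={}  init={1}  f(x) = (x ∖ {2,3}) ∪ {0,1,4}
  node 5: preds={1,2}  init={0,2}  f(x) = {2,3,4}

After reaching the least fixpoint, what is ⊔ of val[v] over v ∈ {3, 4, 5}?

{0,1,2,3,4}

Trace (8 dequeues):
  [1] u=0 | in {3} | out {0,2,3,4} | prev {} | push {}
  [2] u=1 | in {} | out {1,4} | ==
  [3] u=2 | in {0,2,3,4} | out {0,1,2,3,4} | prev {3} | push {0}
  [4] u=3 | in {0,1,2,3,4} | out {0,1,2,3} | prev {} | push {}
  [5] u=4 | in {} | out {0,1,4} | prev {1} | push {3}
  [6] u=5 | in {0,1,2,3,4} | out {0,2,3,4} | prev {0,2} | push {}
  [7] u=0 | in {0,1,2,3,4} | out {0,2,3,4} | ==
  [8] u=3 | in {0,1,2,3,4} | out {0,1,2,3} | ==

Converged values:
  [0] {0,2,3,4}
  [1] {1,4}
  [2] {0,1,2,3,4}
  [3] {0,1,2,3}
  [4] {0,1,4}
  [5] {0,2,3,4}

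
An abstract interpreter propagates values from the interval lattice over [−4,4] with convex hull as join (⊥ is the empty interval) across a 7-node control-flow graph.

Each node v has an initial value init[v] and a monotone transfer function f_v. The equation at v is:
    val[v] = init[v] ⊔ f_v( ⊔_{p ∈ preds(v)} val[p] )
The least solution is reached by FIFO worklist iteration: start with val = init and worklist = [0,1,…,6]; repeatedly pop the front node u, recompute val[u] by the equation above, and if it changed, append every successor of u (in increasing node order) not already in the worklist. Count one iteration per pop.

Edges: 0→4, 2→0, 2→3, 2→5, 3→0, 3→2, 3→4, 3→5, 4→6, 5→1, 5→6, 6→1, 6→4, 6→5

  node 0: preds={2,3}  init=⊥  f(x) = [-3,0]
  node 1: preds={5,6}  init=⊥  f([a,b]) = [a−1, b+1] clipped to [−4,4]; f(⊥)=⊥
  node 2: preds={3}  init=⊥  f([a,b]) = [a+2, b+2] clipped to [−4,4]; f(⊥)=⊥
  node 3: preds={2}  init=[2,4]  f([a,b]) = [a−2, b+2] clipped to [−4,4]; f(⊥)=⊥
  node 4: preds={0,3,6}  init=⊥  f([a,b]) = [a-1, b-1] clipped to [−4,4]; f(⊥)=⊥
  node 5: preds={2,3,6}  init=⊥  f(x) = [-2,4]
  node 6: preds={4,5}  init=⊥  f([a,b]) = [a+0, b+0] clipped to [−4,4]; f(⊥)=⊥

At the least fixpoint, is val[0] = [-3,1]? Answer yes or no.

Worklist (11 pops):
  #1 pop 0: in=[2,4] → [-3,0] (was ⊥); enqueue []
  #2 pop 1: in=⊥ → ⊥ (no change)
  #3 pop 2: in=[2,4] → [4,4] (was ⊥); enqueue [0]
  #4 pop 3: in=[4,4] → [2,4] (no change)
  #5 pop 4: in=[-3,4] → [-4,3] (was ⊥); enqueue []
  #6 pop 5: in=[2,4] → [-2,4] (was ⊥); enqueue [1]
  #7 pop 6: in=[-4,4] → [-4,4] (was ⊥); enqueue [4,5]
  #8 pop 0: in=[2,4] → [-3,0] (no change)
  #9 pop 1: in=[-4,4] → [-4,4] (was ⊥); enqueue []
  #10 pop 4: in=[-4,4] → [-4,3] (no change)
  #11 pop 5: in=[-4,4] → [-2,4] (no change)

Fixpoint:
  val[0] = [-3,0]
  val[1] = [-4,4]
  val[2] = [4,4]
  val[3] = [2,4]
  val[4] = [-4,3]
  val[5] = [-2,4]
  val[6] = [-4,4]

no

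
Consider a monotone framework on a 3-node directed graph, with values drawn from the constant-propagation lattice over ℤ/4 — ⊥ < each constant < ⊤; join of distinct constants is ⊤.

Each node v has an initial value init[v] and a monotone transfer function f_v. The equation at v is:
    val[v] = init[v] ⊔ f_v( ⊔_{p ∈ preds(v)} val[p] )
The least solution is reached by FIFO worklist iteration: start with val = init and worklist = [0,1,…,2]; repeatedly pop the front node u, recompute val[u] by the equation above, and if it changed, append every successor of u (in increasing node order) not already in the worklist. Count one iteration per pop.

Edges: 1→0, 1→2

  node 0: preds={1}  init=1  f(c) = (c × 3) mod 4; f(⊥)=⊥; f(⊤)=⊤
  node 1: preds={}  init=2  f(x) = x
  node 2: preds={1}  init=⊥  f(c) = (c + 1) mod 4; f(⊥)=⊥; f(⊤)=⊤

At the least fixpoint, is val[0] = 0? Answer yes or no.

Worklist (3 pops):
  #1 pop 0: in=2 → ⊤ (was 1); enqueue []
  #2 pop 1: in=⊥ → 2 (no change)
  #3 pop 2: in=2 → 3 (was ⊥); enqueue []

Fixpoint:
  val[0] = ⊤
  val[1] = 2
  val[2] = 3

no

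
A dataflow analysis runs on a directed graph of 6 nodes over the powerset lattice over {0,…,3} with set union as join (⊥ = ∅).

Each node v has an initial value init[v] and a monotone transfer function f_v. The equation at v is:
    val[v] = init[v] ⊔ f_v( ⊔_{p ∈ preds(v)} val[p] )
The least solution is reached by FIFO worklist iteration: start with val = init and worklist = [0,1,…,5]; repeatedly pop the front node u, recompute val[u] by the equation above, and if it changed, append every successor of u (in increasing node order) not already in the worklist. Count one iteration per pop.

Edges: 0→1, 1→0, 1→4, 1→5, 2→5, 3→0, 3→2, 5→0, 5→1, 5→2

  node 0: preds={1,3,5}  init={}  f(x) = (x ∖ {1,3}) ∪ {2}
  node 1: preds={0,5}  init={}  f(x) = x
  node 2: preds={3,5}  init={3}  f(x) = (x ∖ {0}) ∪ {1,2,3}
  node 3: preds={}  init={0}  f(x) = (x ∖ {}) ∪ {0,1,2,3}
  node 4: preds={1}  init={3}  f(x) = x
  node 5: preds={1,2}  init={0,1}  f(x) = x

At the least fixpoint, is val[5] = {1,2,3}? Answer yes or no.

Trace (12 dequeues):
  [1] u=0 | in {0,1} | out {0,2} | prev {} | push {}
  [2] u=1 | in {0,1,2} | out {0,1,2} | prev {} | push {0}
  [3] u=2 | in {0,1} | out {1,2,3} | prev {3} | push {}
  [4] u=3 | in {} | out {0,1,2,3} | prev {0} | push {2}
  [5] u=4 | in {0,1,2} | out {0,1,2,3} | prev {3} | push {}
  [6] u=5 | in {0,1,2,3} | out {0,1,2,3} | prev {0,1} | push {1}
  [7] u=0 | in {0,1,2,3} | out {0,2} | ==
  [8] u=2 | in {0,1,2,3} | out {1,2,3} | ==
  [9] u=1 | in {0,1,2,3} | out {0,1,2,3} | prev {0,1,2} | push {0,4,5}
  [10] u=0 | in {0,1,2,3} | out {0,2} | ==
  [11] u=4 | in {0,1,2,3} | out {0,1,2,3} | ==
  [12] u=5 | in {0,1,2,3} | out {0,1,2,3} | ==

Converged values:
  [0] {0,2}
  [1] {0,1,2,3}
  [2] {1,2,3}
  [3] {0,1,2,3}
  [4] {0,1,2,3}
  [5] {0,1,2,3}

no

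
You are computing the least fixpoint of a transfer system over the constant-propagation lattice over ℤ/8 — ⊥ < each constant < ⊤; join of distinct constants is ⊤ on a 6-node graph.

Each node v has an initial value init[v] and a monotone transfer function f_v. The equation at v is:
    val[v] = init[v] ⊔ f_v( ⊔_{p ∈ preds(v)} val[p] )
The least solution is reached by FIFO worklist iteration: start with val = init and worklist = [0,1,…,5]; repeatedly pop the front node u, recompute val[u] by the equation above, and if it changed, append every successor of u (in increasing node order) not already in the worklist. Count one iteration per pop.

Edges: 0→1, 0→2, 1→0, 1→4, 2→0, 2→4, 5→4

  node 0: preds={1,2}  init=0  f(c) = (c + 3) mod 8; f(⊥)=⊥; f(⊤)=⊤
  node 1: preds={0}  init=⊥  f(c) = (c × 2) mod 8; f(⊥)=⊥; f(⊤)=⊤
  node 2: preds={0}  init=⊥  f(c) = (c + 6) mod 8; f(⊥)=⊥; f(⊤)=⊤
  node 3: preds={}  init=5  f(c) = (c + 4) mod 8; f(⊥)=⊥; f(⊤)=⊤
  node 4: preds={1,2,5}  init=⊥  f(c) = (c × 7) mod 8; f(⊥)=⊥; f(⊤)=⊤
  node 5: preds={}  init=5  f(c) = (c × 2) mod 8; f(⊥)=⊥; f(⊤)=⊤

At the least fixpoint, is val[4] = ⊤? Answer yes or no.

Iteration log — 11 steps:
  step 1. node 0  ⊔preds=⊥  new=0  stable
  step 2. node 1  ⊔preds=0  new=0  old=⊥  +wl: 0
  step 3. node 2  ⊔preds=0  new=6  old=⊥  +wl: 
  step 4. node 3  ⊔preds=⊥  new=5  stable
  step 5. node 4  ⊔preds=⊤  new=⊤  old=⊥  +wl: 
  step 6. node 5  ⊔preds=⊥  new=5  stable
  step 7. node 0  ⊔preds=⊤  new=⊤  old=0  +wl: 1,2
  step 8. node 1  ⊔preds=⊤  new=⊤  old=0  +wl: 0,4
  step 9. node 2  ⊔preds=⊤  new=⊤  old=6  +wl: 
  step 10. node 0  ⊔preds=⊤  new=⊤  stable
  step 11. node 4  ⊔preds=⊤  new=⊤  stable

Least fixpoint reached:
  node 0: ⊤
  node 1: ⊤
  node 2: ⊤
  node 3: 5
  node 4: ⊤
  node 5: 5

yes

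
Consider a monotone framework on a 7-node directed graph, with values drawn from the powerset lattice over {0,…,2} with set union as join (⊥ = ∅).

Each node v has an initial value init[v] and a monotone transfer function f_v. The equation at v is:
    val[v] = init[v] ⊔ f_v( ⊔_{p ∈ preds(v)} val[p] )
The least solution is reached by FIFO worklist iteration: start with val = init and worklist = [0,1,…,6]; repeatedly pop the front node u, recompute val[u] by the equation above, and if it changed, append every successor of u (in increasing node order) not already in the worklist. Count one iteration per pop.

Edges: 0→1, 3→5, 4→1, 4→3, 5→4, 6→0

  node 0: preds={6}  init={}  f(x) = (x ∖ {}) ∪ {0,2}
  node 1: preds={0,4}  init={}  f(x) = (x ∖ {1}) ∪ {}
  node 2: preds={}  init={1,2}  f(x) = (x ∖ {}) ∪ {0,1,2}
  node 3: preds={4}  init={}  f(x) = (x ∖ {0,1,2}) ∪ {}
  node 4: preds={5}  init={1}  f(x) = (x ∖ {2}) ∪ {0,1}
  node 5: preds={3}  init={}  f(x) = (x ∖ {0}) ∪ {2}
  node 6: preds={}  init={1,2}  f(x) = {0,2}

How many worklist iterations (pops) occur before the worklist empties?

11

Trace (11 dequeues):
  [1] u=0 | in {1,2} | out {0,1,2} | prev {} | push {}
  [2] u=1 | in {0,1,2} | out {0,2} | prev {} | push {}
  [3] u=2 | in {} | out {0,1,2} | prev {1,2} | push {}
  [4] u=3 | in {1} | out {} | ==
  [5] u=4 | in {} | out {0,1} | prev {1} | push {1,3}
  [6] u=5 | in {} | out {2} | prev {} | push {4}
  [7] u=6 | in {} | out {0,1,2} | prev {1,2} | push {0}
  [8] u=1 | in {0,1,2} | out {0,2} | ==
  [9] u=3 | in {0,1} | out {} | ==
  [10] u=4 | in {2} | out {0,1} | ==
  [11] u=0 | in {0,1,2} | out {0,1,2} | ==

Converged values:
  [0] {0,1,2}
  [1] {0,2}
  [2] {0,1,2}
  [3] {}
  [4] {0,1}
  [5] {2}
  [6] {0,1,2}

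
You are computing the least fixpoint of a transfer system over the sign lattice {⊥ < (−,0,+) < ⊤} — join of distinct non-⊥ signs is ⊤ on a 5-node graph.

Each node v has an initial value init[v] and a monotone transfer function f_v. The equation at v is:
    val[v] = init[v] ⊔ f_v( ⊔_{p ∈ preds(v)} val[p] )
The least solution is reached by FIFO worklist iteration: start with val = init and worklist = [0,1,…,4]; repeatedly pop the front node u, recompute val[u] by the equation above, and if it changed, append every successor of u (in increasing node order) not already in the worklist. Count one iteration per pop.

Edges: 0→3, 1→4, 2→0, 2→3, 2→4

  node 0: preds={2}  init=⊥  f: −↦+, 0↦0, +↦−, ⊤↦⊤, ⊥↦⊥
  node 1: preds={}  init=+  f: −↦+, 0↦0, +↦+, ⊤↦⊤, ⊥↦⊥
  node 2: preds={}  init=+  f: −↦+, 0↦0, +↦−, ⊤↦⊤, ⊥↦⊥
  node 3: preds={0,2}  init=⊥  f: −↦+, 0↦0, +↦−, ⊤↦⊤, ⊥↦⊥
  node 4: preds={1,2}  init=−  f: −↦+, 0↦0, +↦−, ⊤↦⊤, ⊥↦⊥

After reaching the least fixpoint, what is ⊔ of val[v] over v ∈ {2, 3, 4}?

Iteration log — 5 steps:
  step 1. node 0  ⊔preds=+  new=−  old=⊥  +wl: 
  step 2. node 1  ⊔preds=⊥  new=+  stable
  step 3. node 2  ⊔preds=⊥  new=+  stable
  step 4. node 3  ⊔preds=⊤  new=⊤  old=⊥  +wl: 
  step 5. node 4  ⊔preds=+  new=−  stable

Least fixpoint reached:
  node 0: −
  node 1: +
  node 2: +
  node 3: ⊤
  node 4: −

⊤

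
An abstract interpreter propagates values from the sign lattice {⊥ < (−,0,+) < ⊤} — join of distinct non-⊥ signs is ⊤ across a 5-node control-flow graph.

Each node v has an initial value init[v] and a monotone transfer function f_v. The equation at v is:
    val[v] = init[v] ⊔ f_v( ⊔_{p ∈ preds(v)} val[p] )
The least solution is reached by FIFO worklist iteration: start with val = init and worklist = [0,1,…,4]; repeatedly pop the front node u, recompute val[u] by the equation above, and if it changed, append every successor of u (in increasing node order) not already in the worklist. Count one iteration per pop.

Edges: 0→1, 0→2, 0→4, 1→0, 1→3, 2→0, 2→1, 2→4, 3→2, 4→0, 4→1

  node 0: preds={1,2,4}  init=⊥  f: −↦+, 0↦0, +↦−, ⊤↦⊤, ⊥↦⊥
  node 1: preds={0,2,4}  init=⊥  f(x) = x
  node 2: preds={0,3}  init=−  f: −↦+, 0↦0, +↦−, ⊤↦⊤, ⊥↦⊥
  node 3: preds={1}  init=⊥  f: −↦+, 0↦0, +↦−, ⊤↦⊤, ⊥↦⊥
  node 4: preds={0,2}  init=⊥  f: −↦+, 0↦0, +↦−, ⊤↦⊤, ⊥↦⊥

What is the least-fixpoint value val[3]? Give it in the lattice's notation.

⊤

Trace (10 dequeues):
  [1] u=0 | in − | out + | prev ⊥ | push {}
  [2] u=1 | in ⊤ | out ⊤ | prev ⊥ | push {0}
  [3] u=2 | in + | out − | ==
  [4] u=3 | in ⊤ | out ⊤ | prev ⊥ | push {2}
  [5] u=4 | in ⊤ | out ⊤ | prev ⊥ | push {1}
  [6] u=0 | in ⊤ | out ⊤ | prev + | push {4}
  [7] u=2 | in ⊤ | out ⊤ | prev − | push {0}
  [8] u=1 | in ⊤ | out ⊤ | ==
  [9] u=4 | in ⊤ | out ⊤ | ==
  [10] u=0 | in ⊤ | out ⊤ | ==

Converged values:
  [0] ⊤
  [1] ⊤
  [2] ⊤
  [3] ⊤
  [4] ⊤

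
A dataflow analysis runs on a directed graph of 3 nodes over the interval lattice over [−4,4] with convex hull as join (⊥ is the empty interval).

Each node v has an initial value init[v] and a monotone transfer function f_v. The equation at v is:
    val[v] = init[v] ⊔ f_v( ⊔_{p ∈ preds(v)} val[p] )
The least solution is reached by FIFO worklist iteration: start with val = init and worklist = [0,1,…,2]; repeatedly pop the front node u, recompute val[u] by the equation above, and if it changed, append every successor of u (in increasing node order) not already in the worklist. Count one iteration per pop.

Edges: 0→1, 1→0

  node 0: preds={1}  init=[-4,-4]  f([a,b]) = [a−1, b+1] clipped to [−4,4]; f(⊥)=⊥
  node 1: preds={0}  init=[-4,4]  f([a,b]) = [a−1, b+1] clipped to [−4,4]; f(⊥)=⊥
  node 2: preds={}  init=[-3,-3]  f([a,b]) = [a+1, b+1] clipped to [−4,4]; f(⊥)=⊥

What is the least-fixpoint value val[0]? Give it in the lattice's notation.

[-4,4]

Worklist (3 pops):
  #1 pop 0: in=[-4,4] → [-4,4] (was [-4,-4]); enqueue []
  #2 pop 1: in=[-4,4] → [-4,4] (no change)
  #3 pop 2: in=⊥ → [-3,-3] (no change)

Fixpoint:
  val[0] = [-4,4]
  val[1] = [-4,4]
  val[2] = [-3,-3]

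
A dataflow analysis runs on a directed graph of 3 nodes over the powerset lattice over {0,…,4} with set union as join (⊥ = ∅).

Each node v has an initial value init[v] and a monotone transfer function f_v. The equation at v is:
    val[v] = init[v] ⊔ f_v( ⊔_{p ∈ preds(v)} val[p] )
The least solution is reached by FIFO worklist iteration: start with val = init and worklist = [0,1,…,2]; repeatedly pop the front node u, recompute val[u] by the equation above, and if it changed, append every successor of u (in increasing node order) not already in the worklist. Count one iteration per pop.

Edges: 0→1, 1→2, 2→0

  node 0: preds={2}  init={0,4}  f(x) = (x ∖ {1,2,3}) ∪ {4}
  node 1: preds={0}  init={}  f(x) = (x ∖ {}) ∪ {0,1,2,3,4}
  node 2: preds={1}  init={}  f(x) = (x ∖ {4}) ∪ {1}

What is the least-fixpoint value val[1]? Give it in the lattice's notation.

Trace (4 dequeues):
  [1] u=0 | in {} | out {0,4} | ==
  [2] u=1 | in {0,4} | out {0,1,2,3,4} | prev {} | push {}
  [3] u=2 | in {0,1,2,3,4} | out {0,1,2,3} | prev {} | push {0}
  [4] u=0 | in {0,1,2,3} | out {0,4} | ==

Converged values:
  [0] {0,4}
  [1] {0,1,2,3,4}
  [2] {0,1,2,3}

{0,1,2,3,4}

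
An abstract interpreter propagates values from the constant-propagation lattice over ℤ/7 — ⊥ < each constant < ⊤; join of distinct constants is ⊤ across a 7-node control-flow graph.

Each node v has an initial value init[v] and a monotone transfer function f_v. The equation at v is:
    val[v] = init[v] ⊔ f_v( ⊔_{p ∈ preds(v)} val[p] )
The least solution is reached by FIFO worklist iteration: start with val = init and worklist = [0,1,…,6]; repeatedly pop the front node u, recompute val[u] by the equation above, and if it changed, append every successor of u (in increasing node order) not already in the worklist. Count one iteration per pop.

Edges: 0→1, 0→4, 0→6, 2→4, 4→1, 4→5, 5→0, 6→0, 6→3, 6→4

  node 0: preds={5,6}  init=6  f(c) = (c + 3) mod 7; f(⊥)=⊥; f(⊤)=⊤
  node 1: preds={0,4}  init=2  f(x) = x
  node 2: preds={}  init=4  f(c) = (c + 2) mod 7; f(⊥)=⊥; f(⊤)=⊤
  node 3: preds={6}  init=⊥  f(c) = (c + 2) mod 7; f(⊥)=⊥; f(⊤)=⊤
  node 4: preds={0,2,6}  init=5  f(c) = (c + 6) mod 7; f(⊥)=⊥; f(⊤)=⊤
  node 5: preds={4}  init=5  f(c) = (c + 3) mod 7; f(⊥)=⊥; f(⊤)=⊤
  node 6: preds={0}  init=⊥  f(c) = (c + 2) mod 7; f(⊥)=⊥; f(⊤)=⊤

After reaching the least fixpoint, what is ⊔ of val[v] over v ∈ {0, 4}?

⊤

Trace (11 dequeues):
  [1] u=0 | in 5 | out ⊤ | prev 6 | push {}
  [2] u=1 | in ⊤ | out ⊤ | prev 2 | push {}
  [3] u=2 | in ⊥ | out 4 | ==
  [4] u=3 | in ⊥ | out ⊥ | ==
  [5] u=4 | in ⊤ | out ⊤ | prev 5 | push {1}
  [6] u=5 | in ⊤ | out ⊤ | prev 5 | push {0}
  [7] u=6 | in ⊤ | out ⊤ | prev ⊥ | push {3,4}
  [8] u=1 | in ⊤ | out ⊤ | ==
  [9] u=0 | in ⊤ | out ⊤ | ==
  [10] u=3 | in ⊤ | out ⊤ | prev ⊥ | push {}
  [11] u=4 | in ⊤ | out ⊤ | ==

Converged values:
  [0] ⊤
  [1] ⊤
  [2] 4
  [3] ⊤
  [4] ⊤
  [5] ⊤
  [6] ⊤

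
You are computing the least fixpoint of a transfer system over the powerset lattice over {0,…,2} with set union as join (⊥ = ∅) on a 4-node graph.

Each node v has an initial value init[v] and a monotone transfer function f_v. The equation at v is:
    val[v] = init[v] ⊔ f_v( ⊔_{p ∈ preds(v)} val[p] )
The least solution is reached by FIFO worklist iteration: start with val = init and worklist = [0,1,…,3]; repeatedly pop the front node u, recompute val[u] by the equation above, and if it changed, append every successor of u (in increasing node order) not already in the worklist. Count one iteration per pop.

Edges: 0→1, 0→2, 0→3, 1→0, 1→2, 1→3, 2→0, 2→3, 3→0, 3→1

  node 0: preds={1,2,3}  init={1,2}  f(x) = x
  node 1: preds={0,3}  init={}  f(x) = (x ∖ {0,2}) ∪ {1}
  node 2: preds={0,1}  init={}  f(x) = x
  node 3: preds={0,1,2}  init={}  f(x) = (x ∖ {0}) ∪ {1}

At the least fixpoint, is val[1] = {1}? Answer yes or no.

yes

Iteration log — 6 steps:
  step 1. node 0  ⊔preds={}  new={1,2}  stable
  step 2. node 1  ⊔preds={1,2}  new={1}  old={}  +wl: 0
  step 3. node 2  ⊔preds={1,2}  new={1,2}  old={}  +wl: 
  step 4. node 3  ⊔preds={1,2}  new={1,2}  old={}  +wl: 1
  step 5. node 0  ⊔preds={1,2}  new={1,2}  stable
  step 6. node 1  ⊔preds={1,2}  new={1}  stable

Least fixpoint reached:
  node 0: {1,2}
  node 1: {1}
  node 2: {1,2}
  node 3: {1,2}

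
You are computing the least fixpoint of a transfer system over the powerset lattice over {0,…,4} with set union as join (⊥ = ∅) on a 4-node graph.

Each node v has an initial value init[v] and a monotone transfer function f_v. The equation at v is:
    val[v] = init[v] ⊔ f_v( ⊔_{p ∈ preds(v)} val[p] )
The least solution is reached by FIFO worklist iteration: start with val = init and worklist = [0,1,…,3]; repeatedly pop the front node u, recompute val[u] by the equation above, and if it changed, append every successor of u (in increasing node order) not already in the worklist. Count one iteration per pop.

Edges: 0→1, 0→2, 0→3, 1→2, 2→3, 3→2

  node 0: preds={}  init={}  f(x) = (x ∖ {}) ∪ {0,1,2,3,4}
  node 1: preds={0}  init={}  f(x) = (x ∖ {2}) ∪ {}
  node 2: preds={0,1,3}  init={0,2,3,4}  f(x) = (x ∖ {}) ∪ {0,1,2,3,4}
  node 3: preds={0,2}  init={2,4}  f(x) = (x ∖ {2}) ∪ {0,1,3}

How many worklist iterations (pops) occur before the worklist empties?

Trace (5 dequeues):
  [1] u=0 | in {} | out {0,1,2,3,4} | prev {} | push {}
  [2] u=1 | in {0,1,2,3,4} | out {0,1,3,4} | prev {} | push {}
  [3] u=2 | in {0,1,2,3,4} | out {0,1,2,3,4} | prev {0,2,3,4} | push {}
  [4] u=3 | in {0,1,2,3,4} | out {0,1,2,3,4} | prev {2,4} | push {2}
  [5] u=2 | in {0,1,2,3,4} | out {0,1,2,3,4} | ==

Converged values:
  [0] {0,1,2,3,4}
  [1] {0,1,3,4}
  [2] {0,1,2,3,4}
  [3] {0,1,2,3,4}

5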